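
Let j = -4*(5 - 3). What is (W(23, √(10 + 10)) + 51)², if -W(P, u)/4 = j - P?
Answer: 30625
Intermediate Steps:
j = -8 (j = -4*2 = -8)
W(P, u) = 32 + 4*P (W(P, u) = -4*(-8 - P) = 32 + 4*P)
(W(23, √(10 + 10)) + 51)² = ((32 + 4*23) + 51)² = ((32 + 92) + 51)² = (124 + 51)² = 175² = 30625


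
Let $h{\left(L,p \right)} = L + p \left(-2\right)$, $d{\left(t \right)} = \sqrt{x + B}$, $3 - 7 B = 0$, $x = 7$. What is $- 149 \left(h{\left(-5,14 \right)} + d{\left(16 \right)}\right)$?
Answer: $4917 - \frac{298 \sqrt{91}}{7} \approx 4510.9$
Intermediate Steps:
$B = \frac{3}{7}$ ($B = \frac{3}{7} - 0 = \frac{3}{7} + 0 = \frac{3}{7} \approx 0.42857$)
$d{\left(t \right)} = \frac{2 \sqrt{91}}{7}$ ($d{\left(t \right)} = \sqrt{7 + \frac{3}{7}} = \sqrt{\frac{52}{7}} = \frac{2 \sqrt{91}}{7}$)
$h{\left(L,p \right)} = L - 2 p$
$- 149 \left(h{\left(-5,14 \right)} + d{\left(16 \right)}\right) = - 149 \left(\left(-5 - 28\right) + \frac{2 \sqrt{91}}{7}\right) = - 149 \left(-33 + \frac{2 \sqrt{91}}{7}\right) = 4917 - \frac{298 \sqrt{91}}{7}$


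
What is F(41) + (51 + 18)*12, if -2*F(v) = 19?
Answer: 1637/2 ≈ 818.50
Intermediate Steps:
F(v) = -19/2 (F(v) = -1/2*19 = -19/2)
F(41) + (51 + 18)*12 = -19/2 + (51 + 18)*12 = -19/2 + 69*12 = -19/2 + 828 = 1637/2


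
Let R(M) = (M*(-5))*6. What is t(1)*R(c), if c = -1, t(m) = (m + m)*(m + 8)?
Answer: 540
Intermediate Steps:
t(m) = 2*m*(8 + m) (t(m) = (2*m)*(8 + m) = 2*m*(8 + m))
R(M) = -30*M (R(M) = -5*M*6 = -30*M)
t(1)*R(c) = (2*1*(8 + 1))*(-30*(-1)) = (2*1*9)*30 = 18*30 = 540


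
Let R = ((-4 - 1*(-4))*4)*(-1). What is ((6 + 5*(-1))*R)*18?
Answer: 0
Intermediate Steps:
R = 0 (R = ((-4 + 4)*4)*(-1) = (0*4)*(-1) = 0*(-1) = 0)
((6 + 5*(-1))*R)*18 = ((6 + 5*(-1))*0)*18 = ((6 - 5)*0)*18 = (1*0)*18 = 0*18 = 0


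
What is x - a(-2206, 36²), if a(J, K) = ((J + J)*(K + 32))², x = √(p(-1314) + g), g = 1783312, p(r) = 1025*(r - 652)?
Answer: -34329474666496 + I*√231838 ≈ -3.4329e+13 + 481.5*I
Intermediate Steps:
p(r) = -668300 + 1025*r (p(r) = 1025*(-652 + r) = -668300 + 1025*r)
x = I*√231838 (x = √((-668300 + 1025*(-1314)) + 1783312) = √((-668300 - 1346850) + 1783312) = √(-2015150 + 1783312) = √(-231838) = I*√231838 ≈ 481.5*I)
a(J, K) = 4*J²*(32 + K)² (a(J, K) = ((2*J)*(32 + K))² = (2*J*(32 + K))² = 4*J²*(32 + K)²)
x - a(-2206, 36²) = I*√231838 - 4*(-2206)²*(32 + 36²)² = I*√231838 - 4*4866436*(32 + 1296)² = I*√231838 - 4*4866436*1328² = I*√231838 - 4*4866436*1763584 = I*√231838 - 1*34329474666496 = I*√231838 - 34329474666496 = -34329474666496 + I*√231838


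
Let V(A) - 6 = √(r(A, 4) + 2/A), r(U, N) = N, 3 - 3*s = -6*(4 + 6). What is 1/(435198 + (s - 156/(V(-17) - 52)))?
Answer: 66782459/29065221919461 - 2*√1122/87195665758383 ≈ 2.2977e-6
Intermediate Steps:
s = 21 (s = 1 - (-2)*(4 + 6) = 1 - (-2)*10 = 1 - ⅓*(-60) = 1 + 20 = 21)
V(A) = 6 + √(4 + 2/A)
1/(435198 + (s - 156/(V(-17) - 52))) = 1/(435198 + (21 - 156/((6 + √(4 + 2/(-17))) - 52))) = 1/(435198 + (21 - 156/((6 + √(4 + 2*(-1/17))) - 52))) = 1/(435198 + (21 - 156/((6 + √(4 - 2/17)) - 52))) = 1/(435198 + (21 - 156/((6 + √(66/17)) - 52))) = 1/(435198 + (21 - 156/((6 + √1122/17) - 52))) = 1/(435198 + (21 - 156/(-46 + √1122/17))) = 1/(435219 - 156/(-46 + √1122/17))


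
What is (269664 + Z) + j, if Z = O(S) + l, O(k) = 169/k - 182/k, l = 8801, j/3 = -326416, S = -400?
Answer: -280313187/400 ≈ -7.0078e+5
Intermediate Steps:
j = -979248 (j = 3*(-326416) = -979248)
O(k) = -13/k
Z = 3520413/400 (Z = -13/(-400) + 8801 = -13*(-1/400) + 8801 = 13/400 + 8801 = 3520413/400 ≈ 8801.0)
(269664 + Z) + j = (269664 + 3520413/400) - 979248 = 111386013/400 - 979248 = -280313187/400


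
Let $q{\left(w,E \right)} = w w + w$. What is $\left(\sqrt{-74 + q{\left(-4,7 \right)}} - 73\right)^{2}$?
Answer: $\left(73 - i \sqrt{62}\right)^{2} \approx 5267.0 - 1149.6 i$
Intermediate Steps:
$q{\left(w,E \right)} = w + w^{2}$ ($q{\left(w,E \right)} = w^{2} + w = w + w^{2}$)
$\left(\sqrt{-74 + q{\left(-4,7 \right)}} - 73\right)^{2} = \left(\sqrt{-74 - 4 \left(1 - 4\right)} - 73\right)^{2} = \left(\sqrt{-74 - -12} - 73\right)^{2} = \left(\sqrt{-74 + 12} - 73\right)^{2} = \left(\sqrt{-62} - 73\right)^{2} = \left(i \sqrt{62} - 73\right)^{2} = \left(-73 + i \sqrt{62}\right)^{2}$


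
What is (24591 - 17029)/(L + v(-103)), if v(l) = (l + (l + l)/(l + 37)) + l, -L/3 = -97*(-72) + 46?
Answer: -249546/702665 ≈ -0.35514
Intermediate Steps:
L = -21090 (L = -3*(-97*(-72) + 46) = -3*(6984 + 46) = -3*7030 = -21090)
v(l) = 2*l + 2*l/(37 + l) (v(l) = (l + (2*l)/(37 + l)) + l = (l + 2*l/(37 + l)) + l = 2*l + 2*l/(37 + l))
(24591 - 17029)/(L + v(-103)) = (24591 - 17029)/(-21090 + 2*(-103)*(38 - 103)/(37 - 103)) = 7562/(-21090 + 2*(-103)*(-65)/(-66)) = 7562/(-21090 + 2*(-103)*(-1/66)*(-65)) = 7562/(-21090 - 6695/33) = 7562/(-702665/33) = 7562*(-33/702665) = -249546/702665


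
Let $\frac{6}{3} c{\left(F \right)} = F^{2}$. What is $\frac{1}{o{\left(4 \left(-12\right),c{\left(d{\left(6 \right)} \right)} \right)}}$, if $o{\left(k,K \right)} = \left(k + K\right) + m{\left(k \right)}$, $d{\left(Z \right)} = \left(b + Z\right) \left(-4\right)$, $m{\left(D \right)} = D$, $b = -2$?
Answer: $\frac{1}{32} \approx 0.03125$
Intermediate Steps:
$d{\left(Z \right)} = 8 - 4 Z$ ($d{\left(Z \right)} = \left(-2 + Z\right) \left(-4\right) = 8 - 4 Z$)
$c{\left(F \right)} = \frac{F^{2}}{2}$
$o{\left(k,K \right)} = K + 2 k$ ($o{\left(k,K \right)} = \left(k + K\right) + k = \left(K + k\right) + k = K + 2 k$)
$\frac{1}{o{\left(4 \left(-12\right),c{\left(d{\left(6 \right)} \right)} \right)}} = \frac{1}{\frac{\left(8 - 24\right)^{2}}{2} + 2 \cdot 4 \left(-12\right)} = \frac{1}{\frac{\left(8 - 24\right)^{2}}{2} + 2 \left(-48\right)} = \frac{1}{\frac{\left(-16\right)^{2}}{2} - 96} = \frac{1}{\frac{1}{2} \cdot 256 - 96} = \frac{1}{128 - 96} = \frac{1}{32}$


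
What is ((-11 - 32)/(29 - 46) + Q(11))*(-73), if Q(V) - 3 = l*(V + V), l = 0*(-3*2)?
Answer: -6862/17 ≈ -403.65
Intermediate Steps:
l = 0 (l = 0*(-6) = 0)
Q(V) = 3 (Q(V) = 3 + 0*(V + V) = 3 + 0*(2*V) = 3 + 0 = 3)
((-11 - 32)/(29 - 46) + Q(11))*(-73) = ((-11 - 32)/(29 - 46) + 3)*(-73) = (-43/(-17) + 3)*(-73) = (-43*(-1/17) + 3)*(-73) = (43/17 + 3)*(-73) = (94/17)*(-73) = -6862/17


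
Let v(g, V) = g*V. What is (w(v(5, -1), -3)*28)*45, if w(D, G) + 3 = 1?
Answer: -2520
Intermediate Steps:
v(g, V) = V*g
w(D, G) = -2 (w(D, G) = -3 + 1 = -2)
(w(v(5, -1), -3)*28)*45 = -2*28*45 = -56*45 = -2520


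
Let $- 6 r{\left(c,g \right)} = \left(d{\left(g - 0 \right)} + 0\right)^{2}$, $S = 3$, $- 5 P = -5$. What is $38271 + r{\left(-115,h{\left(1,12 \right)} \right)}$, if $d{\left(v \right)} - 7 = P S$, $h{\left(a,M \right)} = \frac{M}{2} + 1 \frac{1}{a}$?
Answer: $\frac{114763}{3} \approx 38254.0$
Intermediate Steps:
$h{\left(a,M \right)} = \frac{1}{a} + \frac{M}{2}$ ($h{\left(a,M \right)} = M \frac{1}{2} + \frac{1}{a} = \frac{M}{2} + \frac{1}{a} = \frac{1}{a} + \frac{M}{2}$)
$P = 1$ ($P = \left(- \frac{1}{5}\right) \left(-5\right) = 1$)
$d{\left(v \right)} = 10$ ($d{\left(v \right)} = 7 + 1 \cdot 3 = 7 + 3 = 10$)
$r{\left(c,g \right)} = - \frac{50}{3}$ ($r{\left(c,g \right)} = - \frac{\left(10 + 0\right)^{2}}{6} = - \frac{10^{2}}{6} = \left(- \frac{1}{6}\right) 100 = - \frac{50}{3}$)
$38271 + r{\left(-115,h{\left(1,12 \right)} \right)} = 38271 - \frac{50}{3} = \frac{114763}{3}$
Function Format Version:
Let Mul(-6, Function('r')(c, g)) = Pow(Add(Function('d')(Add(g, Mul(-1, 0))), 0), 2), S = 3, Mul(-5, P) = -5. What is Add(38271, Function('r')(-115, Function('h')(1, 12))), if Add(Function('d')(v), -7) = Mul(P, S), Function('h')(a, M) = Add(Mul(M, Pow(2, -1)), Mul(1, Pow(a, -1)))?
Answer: Rational(114763, 3) ≈ 38254.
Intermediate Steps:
Function('h')(a, M) = Add(Pow(a, -1), Mul(Rational(1, 2), M)) (Function('h')(a, M) = Add(Mul(M, Rational(1, 2)), Pow(a, -1)) = Add(Mul(Rational(1, 2), M), Pow(a, -1)) = Add(Pow(a, -1), Mul(Rational(1, 2), M)))
P = 1 (P = Mul(Rational(-1, 5), -5) = 1)
Function('d')(v) = 10 (Function('d')(v) = Add(7, Mul(1, 3)) = Add(7, 3) = 10)
Function('r')(c, g) = Rational(-50, 3) (Function('r')(c, g) = Mul(Rational(-1, 6), Pow(Add(10, 0), 2)) = Mul(Rational(-1, 6), Pow(10, 2)) = Mul(Rational(-1, 6), 100) = Rational(-50, 3))
Add(38271, Function('r')(-115, Function('h')(1, 12))) = Add(38271, Rational(-50, 3)) = Rational(114763, 3)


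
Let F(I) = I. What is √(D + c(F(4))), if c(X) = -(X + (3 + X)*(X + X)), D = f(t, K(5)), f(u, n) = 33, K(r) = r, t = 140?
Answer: 3*I*√3 ≈ 5.1962*I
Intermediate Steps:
D = 33
c(X) = -X - 2*X*(3 + X) (c(X) = -(X + (3 + X)*(2*X)) = -(X + 2*X*(3 + X)) = -X - 2*X*(3 + X))
√(D + c(F(4))) = √(33 - 1*4*(7 + 2*4)) = √(33 - 1*4*(7 + 8)) = √(33 - 1*4*15) = √(33 - 60) = √(-27) = 3*I*√3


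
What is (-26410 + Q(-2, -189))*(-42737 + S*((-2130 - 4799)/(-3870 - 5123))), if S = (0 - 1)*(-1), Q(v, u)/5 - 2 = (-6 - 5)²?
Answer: 9913712695040/8993 ≈ 1.1024e+9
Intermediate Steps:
Q(v, u) = 615 (Q(v, u) = 10 + 5*(-6 - 5)² = 10 + 5*(-11)² = 10 + 5*121 = 10 + 605 = 615)
S = 1 (S = -1*(-1) = 1)
(-26410 + Q(-2, -189))*(-42737 + S*((-2130 - 4799)/(-3870 - 5123))) = (-26410 + 615)*(-42737 + 1*((-2130 - 4799)/(-3870 - 5123))) = -25795*(-42737 + 1*(-6929/(-8993))) = -25795*(-42737 + 1*(-6929*(-1/8993))) = -25795*(-42737 + 1*(6929/8993)) = -25795*(-42737 + 6929/8993) = -25795*(-384326912/8993) = 9913712695040/8993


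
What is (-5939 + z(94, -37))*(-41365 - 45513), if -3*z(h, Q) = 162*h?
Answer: 956961170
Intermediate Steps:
z(h, Q) = -54*h
(-5939 + z(94, -37))*(-41365 - 45513) = (-5939 - 54*94)*(-41365 - 45513) = (-5939 - 5076)*(-86878) = -11015*(-86878) = 956961170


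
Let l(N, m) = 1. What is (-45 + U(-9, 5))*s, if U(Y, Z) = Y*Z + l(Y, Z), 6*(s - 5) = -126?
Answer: 1424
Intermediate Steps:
s = -16 (s = 5 + (⅙)*(-126) = 5 - 21 = -16)
U(Y, Z) = 1 + Y*Z (U(Y, Z) = Y*Z + 1 = 1 + Y*Z)
(-45 + U(-9, 5))*s = (-45 + (1 - 9*5))*(-16) = (-45 + (1 - 45))*(-16) = (-45 - 44)*(-16) = -89*(-16) = 1424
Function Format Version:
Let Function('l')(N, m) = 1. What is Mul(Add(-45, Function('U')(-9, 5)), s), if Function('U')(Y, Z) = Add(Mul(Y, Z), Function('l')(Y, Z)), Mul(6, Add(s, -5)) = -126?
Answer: 1424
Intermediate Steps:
s = -16 (s = Add(5, Mul(Rational(1, 6), -126)) = Add(5, -21) = -16)
Function('U')(Y, Z) = Add(1, Mul(Y, Z)) (Function('U')(Y, Z) = Add(Mul(Y, Z), 1) = Add(1, Mul(Y, Z)))
Mul(Add(-45, Function('U')(-9, 5)), s) = Mul(Add(-45, Add(1, Mul(-9, 5))), -16) = Mul(Add(-45, Add(1, -45)), -16) = Mul(Add(-45, -44), -16) = Mul(-89, -16) = 1424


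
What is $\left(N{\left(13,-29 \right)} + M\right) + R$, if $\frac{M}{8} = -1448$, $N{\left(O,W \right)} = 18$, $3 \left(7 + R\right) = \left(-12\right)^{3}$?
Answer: $-12149$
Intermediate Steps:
$R = -583$ ($R = -7 + \frac{\left(-12\right)^{3}}{3} = -7 + \frac{1}{3} \left(-1728\right) = -7 - 576 = -583$)
$M = -11584$ ($M = 8 \left(-1448\right) = -11584$)
$\left(N{\left(13,-29 \right)} + M\right) + R = \left(18 - 11584\right) - 583 = -11566 - 583 = -12149$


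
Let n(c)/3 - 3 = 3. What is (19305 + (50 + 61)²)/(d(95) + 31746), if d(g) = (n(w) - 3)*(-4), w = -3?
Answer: 5271/5281 ≈ 0.99811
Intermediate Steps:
n(c) = 18 (n(c) = 9 + 3*3 = 9 + 9 = 18)
d(g) = -60 (d(g) = (18 - 3)*(-4) = 15*(-4) = -60)
(19305 + (50 + 61)²)/(d(95) + 31746) = (19305 + (50 + 61)²)/(-60 + 31746) = (19305 + 111²)/31686 = (19305 + 12321)*(1/31686) = 31626*(1/31686) = 5271/5281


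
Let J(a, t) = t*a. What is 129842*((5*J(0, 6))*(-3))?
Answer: 0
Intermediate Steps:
J(a, t) = a*t
129842*((5*J(0, 6))*(-3)) = 129842*((5*(0*6))*(-3)) = 129842*((5*0)*(-3)) = 129842*(0*(-3)) = 129842*0 = 0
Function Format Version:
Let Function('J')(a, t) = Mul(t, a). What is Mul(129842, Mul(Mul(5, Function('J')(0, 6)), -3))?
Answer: 0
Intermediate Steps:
Function('J')(a, t) = Mul(a, t)
Mul(129842, Mul(Mul(5, Function('J')(0, 6)), -3)) = Mul(129842, Mul(Mul(5, Mul(0, 6)), -3)) = Mul(129842, Mul(Mul(5, 0), -3)) = Mul(129842, Mul(0, -3)) = Mul(129842, 0) = 0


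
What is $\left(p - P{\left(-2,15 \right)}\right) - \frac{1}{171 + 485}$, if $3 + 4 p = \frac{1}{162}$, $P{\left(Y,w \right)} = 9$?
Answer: $- \frac{518075}{53136} \approx -9.75$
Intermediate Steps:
$p = - \frac{485}{648}$ ($p = - \frac{3}{4} + \frac{1}{4 \cdot 162} = - \frac{3}{4} + \frac{1}{4} \cdot \frac{1}{162} = - \frac{3}{4} + \frac{1}{648} = - \frac{485}{648} \approx -0.74846$)
$\left(p - P{\left(-2,15 \right)}\right) - \frac{1}{171 + 485} = \left(- \frac{485}{648} - 9\right) - \frac{1}{171 + 485} = \left(- \frac{485}{648} - 9\right) - \frac{1}{656} = - \frac{6317}{648} - \frac{1}{656} = - \frac{518075}{53136}$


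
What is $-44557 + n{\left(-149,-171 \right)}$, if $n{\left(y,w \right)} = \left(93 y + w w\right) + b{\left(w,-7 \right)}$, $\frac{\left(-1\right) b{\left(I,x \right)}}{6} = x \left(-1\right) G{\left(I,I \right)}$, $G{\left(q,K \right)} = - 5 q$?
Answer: $-65083$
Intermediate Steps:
$b{\left(I,x \right)} = - 30 I x$ ($b{\left(I,x \right)} = - 6 x \left(-1\right) \left(- 5 I\right) = - 6 - x \left(- 5 I\right) = - 6 \cdot 5 I x = - 30 I x$)
$n{\left(y,w \right)} = w^{2} + 93 y + 210 w$ ($n{\left(y,w \right)} = \left(93 y + w w\right) - 30 w \left(-7\right) = \left(93 y + w^{2}\right) + 210 w = \left(w^{2} + 93 y\right) + 210 w = w^{2} + 93 y + 210 w$)
$-44557 + n{\left(-149,-171 \right)} = -44557 + \left(\left(-171\right)^{2} + 93 \left(-149\right) + 210 \left(-171\right)\right) = -44557 - 20526 = -65083$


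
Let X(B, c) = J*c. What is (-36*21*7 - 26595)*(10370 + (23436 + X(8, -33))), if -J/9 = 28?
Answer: -1343144214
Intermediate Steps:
J = -252 (J = -9*28 = -252)
X(B, c) = -252*c
(-36*21*7 - 26595)*(10370 + (23436 + X(8, -33))) = (-36*21*7 - 26595)*(10370 + (23436 - 252*(-33))) = (-756*7 - 26595)*(10370 + (23436 + 8316)) = (-5292 - 26595)*(10370 + 31752) = -31887*42122 = -1343144214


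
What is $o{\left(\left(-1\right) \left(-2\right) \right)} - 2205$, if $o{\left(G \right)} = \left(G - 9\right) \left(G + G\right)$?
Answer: $-2233$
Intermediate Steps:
$o{\left(G \right)} = 2 G \left(-9 + G\right)$ ($o{\left(G \right)} = \left(-9 + G\right) 2 G = 2 G \left(-9 + G\right)$)
$o{\left(\left(-1\right) \left(-2\right) \right)} - 2205 = 2 \left(\left(-1\right) \left(-2\right)\right) \left(-9 - -2\right) - 2205 = 2 \cdot 2 \left(-9 + 2\right) - 2205 = 2 \cdot 2 \left(-7\right) - 2205 = -28 - 2205 = -2233$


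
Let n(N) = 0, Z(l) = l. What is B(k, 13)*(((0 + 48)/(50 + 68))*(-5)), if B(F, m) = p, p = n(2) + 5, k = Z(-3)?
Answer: -600/59 ≈ -10.169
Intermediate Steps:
k = -3
p = 5 (p = 0 + 5 = 5)
B(F, m) = 5
B(k, 13)*(((0 + 48)/(50 + 68))*(-5)) = 5*(((0 + 48)/(50 + 68))*(-5)) = 5*((48/118)*(-5)) = 5*((48*(1/118))*(-5)) = 5*((24/59)*(-5)) = 5*(-120/59) = -600/59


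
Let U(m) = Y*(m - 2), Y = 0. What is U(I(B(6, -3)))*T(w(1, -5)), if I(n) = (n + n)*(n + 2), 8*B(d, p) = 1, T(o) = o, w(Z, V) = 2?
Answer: 0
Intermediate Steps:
B(d, p) = ⅛ (B(d, p) = (⅛)*1 = ⅛)
I(n) = 2*n*(2 + n) (I(n) = (2*n)*(2 + n) = 2*n*(2 + n))
U(m) = 0 (U(m) = 0*(m - 2) = 0*(-2 + m) = 0)
U(I(B(6, -3)))*T(w(1, -5)) = 0*2 = 0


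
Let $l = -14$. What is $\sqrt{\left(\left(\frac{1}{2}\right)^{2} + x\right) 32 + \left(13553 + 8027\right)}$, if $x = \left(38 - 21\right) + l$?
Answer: $2 \sqrt{5421} \approx 147.25$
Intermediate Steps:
$x = 3$ ($x = \left(38 - 21\right) - 14 = 17 - 14 = 3$)
$\sqrt{\left(\left(\frac{1}{2}\right)^{2} + x\right) 32 + \left(13553 + 8027\right)} = \sqrt{\left(\left(\frac{1}{2}\right)^{2} + 3\right) 32 + \left(13553 + 8027\right)} = \sqrt{\left(\left(\frac{1}{2}\right)^{2} + 3\right) 32 + 21580} = \sqrt{\left(\frac{1}{4} + 3\right) 32 + 21580} = \sqrt{\frac{13}{4} \cdot 32 + 21580} = \sqrt{104 + 21580} = \sqrt{21684} = 2 \sqrt{5421}$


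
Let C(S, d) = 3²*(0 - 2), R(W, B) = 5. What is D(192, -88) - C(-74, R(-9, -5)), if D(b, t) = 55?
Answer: 73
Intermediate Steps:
C(S, d) = -18 (C(S, d) = 9*(-2) = -18)
D(192, -88) - C(-74, R(-9, -5)) = 55 - 1*(-18) = 55 + 18 = 73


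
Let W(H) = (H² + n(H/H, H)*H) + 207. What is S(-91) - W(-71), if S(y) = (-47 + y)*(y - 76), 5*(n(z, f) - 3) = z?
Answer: 90126/5 ≈ 18025.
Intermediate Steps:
n(z, f) = 3 + z/5
W(H) = 207 + H² + 16*H/5 (W(H) = (H² + (3 + (H/H)/5)*H) + 207 = (H² + (3 + (⅕)*1)*H) + 207 = (H² + (3 + ⅕)*H) + 207 = (H² + 16*H/5) + 207 = 207 + H² + 16*H/5)
S(y) = (-76 + y)*(-47 + y) (S(y) = (-47 + y)*(-76 + y) = (-76 + y)*(-47 + y))
S(-91) - W(-71) = (3572 + (-91)² - 123*(-91)) - (207 + (-71)² + (16/5)*(-71)) = (3572 + 8281 + 11193) - (207 + 5041 - 1136/5) = 23046 - 1*25104/5 = 23046 - 25104/5 = 90126/5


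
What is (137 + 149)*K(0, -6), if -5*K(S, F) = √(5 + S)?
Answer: -286*√5/5 ≈ -127.90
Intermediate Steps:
K(S, F) = -√(5 + S)/5
(137 + 149)*K(0, -6) = (137 + 149)*(-√(5 + 0)/5) = 286*(-√5/5) = -286*√5/5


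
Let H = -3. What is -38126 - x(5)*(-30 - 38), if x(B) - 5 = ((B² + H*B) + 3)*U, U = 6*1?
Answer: -32482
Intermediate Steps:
U = 6
x(B) = 23 - 18*B + 6*B² (x(B) = 5 + ((B² - 3*B) + 3)*6 = 5 + (3 + B² - 3*B)*6 = 5 + (18 - 18*B + 6*B²) = 23 - 18*B + 6*B²)
-38126 - x(5)*(-30 - 38) = -38126 - (23 - 18*5 + 6*5²)*(-30 - 38) = -38126 - (23 - 90 + 6*25)*(-68) = -38126 - (23 - 90 + 150)*(-68) = -38126 - 83*(-68) = -38126 - 1*(-5644) = -38126 + 5644 = -32482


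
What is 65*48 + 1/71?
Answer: 221521/71 ≈ 3120.0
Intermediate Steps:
65*48 + 1/71 = 3120 + 1/71 = 221521/71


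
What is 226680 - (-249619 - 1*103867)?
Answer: 580166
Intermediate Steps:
226680 - (-249619 - 1*103867) = 226680 - (-249619 - 103867) = 226680 - 1*(-353486) = 226680 + 353486 = 580166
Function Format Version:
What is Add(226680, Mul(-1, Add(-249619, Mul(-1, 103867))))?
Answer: 580166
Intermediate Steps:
Add(226680, Mul(-1, Add(-249619, Mul(-1, 103867)))) = Add(226680, Mul(-1, Add(-249619, -103867))) = Add(226680, Mul(-1, -353486)) = Add(226680, 353486) = 580166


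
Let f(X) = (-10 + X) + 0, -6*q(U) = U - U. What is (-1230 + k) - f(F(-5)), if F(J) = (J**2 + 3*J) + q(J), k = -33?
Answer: -1263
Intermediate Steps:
q(U) = 0 (q(U) = -(U - U)/6 = -1/6*0 = 0)
F(J) = J**2 + 3*J (F(J) = (J**2 + 3*J) + 0 = J**2 + 3*J)
f(X) = -10 + X
(-1230 + k) - f(F(-5)) = (-1230 - 33) - (-10 - 5*(3 - 5)) = -1263 - (-10 - 5*(-2)) = -1263 - (-10 + 10) = -1263 - 1*0 = -1263 + 0 = -1263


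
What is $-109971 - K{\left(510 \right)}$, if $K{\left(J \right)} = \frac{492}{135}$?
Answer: $- \frac{4948859}{45} \approx -1.0997 \cdot 10^{5}$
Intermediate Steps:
$K{\left(J \right)} = \frac{164}{45}$ ($K{\left(J \right)} = 492 \cdot \frac{1}{135} = \frac{164}{45}$)
$-109971 - K{\left(510 \right)} = -109971 - \frac{164}{45} = - \frac{4948859}{45}$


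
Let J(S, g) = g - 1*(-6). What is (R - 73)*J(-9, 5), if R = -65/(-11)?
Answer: -738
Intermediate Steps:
J(S, g) = 6 + g (J(S, g) = g + 6 = 6 + g)
R = 65/11 (R = -65*(-1/11) = 65/11 ≈ 5.9091)
(R - 73)*J(-9, 5) = (65/11 - 73)*(6 + 5) = -738/11*11 = -738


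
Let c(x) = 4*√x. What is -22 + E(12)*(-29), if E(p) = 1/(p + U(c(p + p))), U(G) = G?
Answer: -411/20 - 29*√6/30 ≈ -22.918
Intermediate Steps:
E(p) = 1/(p + 4*√2*√p) (E(p) = 1/(p + 4*√(p + p)) = 1/(p + 4*√(2*p)) = 1/(p + 4*(√2*√p)) = 1/(p + 4*√2*√p))
-22 + E(12)*(-29) = -22 - 29/(12 + 4*√2*√12) = -22 - 29/(12 + 4*√2*(2*√3)) = -22 - 29/(12 + 8*√6)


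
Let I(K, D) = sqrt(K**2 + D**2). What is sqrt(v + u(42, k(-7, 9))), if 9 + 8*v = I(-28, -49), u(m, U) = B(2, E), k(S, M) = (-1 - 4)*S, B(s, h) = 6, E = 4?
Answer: sqrt(78 + 14*sqrt(65))/4 ≈ 3.4539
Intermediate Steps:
k(S, M) = -5*S
u(m, U) = 6
I(K, D) = sqrt(D**2 + K**2)
v = -9/8 + 7*sqrt(65)/8 (v = -9/8 + sqrt((-49)**2 + (-28)**2)/8 = -9/8 + sqrt(2401 + 784)/8 = -9/8 + sqrt(3185)/8 = -9/8 + (7*sqrt(65))/8 = -9/8 + 7*sqrt(65)/8 ≈ 5.9295)
sqrt(v + u(42, k(-7, 9))) = sqrt((-9/8 + 7*sqrt(65)/8) + 6) = sqrt(39/8 + 7*sqrt(65)/8)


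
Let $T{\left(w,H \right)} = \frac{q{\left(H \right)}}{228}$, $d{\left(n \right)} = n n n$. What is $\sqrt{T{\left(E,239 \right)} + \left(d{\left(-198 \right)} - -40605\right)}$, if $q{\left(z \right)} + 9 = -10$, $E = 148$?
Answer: $\frac{i \sqrt{277984335}}{6} \approx 2778.8 i$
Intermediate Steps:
$q{\left(z \right)} = -19$ ($q{\left(z \right)} = -9 - 10 = -19$)
$d{\left(n \right)} = n^{3}$ ($d{\left(n \right)} = n^{2} n = n^{3}$)
$T{\left(w,H \right)} = - \frac{1}{12}$ ($T{\left(w,H \right)} = - \frac{19}{228} = \left(-19\right) \frac{1}{228} = - \frac{1}{12}$)
$\sqrt{T{\left(E,239 \right)} + \left(d{\left(-198 \right)} - -40605\right)} = \sqrt{- \frac{1}{12} + \left(\left(-198\right)^{3} - -40605\right)} = \sqrt{- \frac{1}{12} + \left(-7762392 + 40605\right)} = \sqrt{- \frac{1}{12} - 7721787} = \sqrt{- \frac{92661445}{12}} = \frac{i \sqrt{277984335}}{6}$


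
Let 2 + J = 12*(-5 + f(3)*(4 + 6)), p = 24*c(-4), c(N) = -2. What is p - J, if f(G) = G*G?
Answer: -1066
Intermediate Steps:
f(G) = G²
p = -48 (p = 24*(-2) = -48)
J = 1018 (J = -2 + 12*(-5 + 3²*(4 + 6)) = -2 + 12*(-5 + 9*10) = -2 + 12*(-5 + 90) = -2 + 12*85 = -2 + 1020 = 1018)
p - J = -48 - 1*1018 = -48 - 1018 = -1066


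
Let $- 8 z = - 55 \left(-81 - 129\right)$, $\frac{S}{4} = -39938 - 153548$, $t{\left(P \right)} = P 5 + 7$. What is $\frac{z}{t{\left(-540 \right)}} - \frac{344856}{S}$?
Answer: $\frac{1023039429}{1042115596} \approx 0.9817$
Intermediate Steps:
$t{\left(P \right)} = 7 + 5 P$ ($t{\left(P \right)} = 5 P + 7 = 7 + 5 P$)
$S = -773944$ ($S = 4 \left(-39938 - 153548\right) = 4 \left(-193486\right) = -773944$)
$z = - \frac{5775}{4}$ ($z = - \frac{\left(-55\right) \left(-81 - 129\right)}{8} = - \frac{\left(-55\right) \left(-210\right)}{8} = \left(- \frac{1}{8}\right) 11550 = - \frac{5775}{4} \approx -1443.8$)
$\frac{z}{t{\left(-540 \right)}} - \frac{344856}{S} = - \frac{5775}{4 \left(7 + 5 \left(-540\right)\right)} - \frac{344856}{-773944} = - \frac{5775}{4 \left(7 - 2700\right)} - - \frac{43107}{96743} = - \frac{5775}{4 \left(-2693\right)} + \frac{43107}{96743} = \left(- \frac{5775}{4}\right) \left(- \frac{1}{2693}\right) + \frac{43107}{96743} = \frac{5775}{10772} + \frac{43107}{96743} = \frac{1023039429}{1042115596}$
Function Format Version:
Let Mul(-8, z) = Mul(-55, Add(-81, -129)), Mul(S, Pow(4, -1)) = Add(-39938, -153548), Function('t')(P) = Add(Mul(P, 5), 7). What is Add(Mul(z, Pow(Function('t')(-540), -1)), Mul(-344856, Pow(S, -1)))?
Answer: Rational(1023039429, 1042115596) ≈ 0.98170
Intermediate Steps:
Function('t')(P) = Add(7, Mul(5, P)) (Function('t')(P) = Add(Mul(5, P), 7) = Add(7, Mul(5, P)))
S = -773944 (S = Mul(4, Add(-39938, -153548)) = Mul(4, -193486) = -773944)
z = Rational(-5775, 4) (z = Mul(Rational(-1, 8), Mul(-55, Add(-81, -129))) = Mul(Rational(-1, 8), Mul(-55, -210)) = Mul(Rational(-1, 8), 11550) = Rational(-5775, 4) ≈ -1443.8)
Add(Mul(z, Pow(Function('t')(-540), -1)), Mul(-344856, Pow(S, -1))) = Add(Mul(Rational(-5775, 4), Pow(Add(7, Mul(5, -540)), -1)), Mul(-344856, Pow(-773944, -1))) = Add(Mul(Rational(-5775, 4), Pow(Add(7, -2700), -1)), Mul(-344856, Rational(-1, 773944))) = Add(Mul(Rational(-5775, 4), Pow(-2693, -1)), Rational(43107, 96743)) = Add(Mul(Rational(-5775, 4), Rational(-1, 2693)), Rational(43107, 96743)) = Add(Rational(5775, 10772), Rational(43107, 96743)) = Rational(1023039429, 1042115596)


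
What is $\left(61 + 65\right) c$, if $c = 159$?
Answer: $20034$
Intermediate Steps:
$\left(61 + 65\right) c = \left(61 + 65\right) 159 = 126 \cdot 159 = 20034$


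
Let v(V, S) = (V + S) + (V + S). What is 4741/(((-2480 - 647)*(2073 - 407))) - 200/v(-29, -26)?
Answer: 104139489/57305402 ≈ 1.8173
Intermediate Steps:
v(V, S) = 2*S + 2*V (v(V, S) = (S + V) + (S + V) = 2*S + 2*V)
4741/(((-2480 - 647)*(2073 - 407))) - 200/v(-29, -26) = 4741/(((-2480 - 647)*(2073 - 407))) - 200/(2*(-26) + 2*(-29)) = 4741/((-3127*1666)) - 200/(-52 - 58) = 4741/(-5209582) - 200/(-110) = 4741*(-1/5209582) - 200*(-1/110) = -4741/5209582 + 20/11 = 104139489/57305402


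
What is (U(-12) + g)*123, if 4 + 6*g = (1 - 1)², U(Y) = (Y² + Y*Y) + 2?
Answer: 35588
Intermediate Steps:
U(Y) = 2 + 2*Y² (U(Y) = (Y² + Y²) + 2 = 2*Y² + 2 = 2 + 2*Y²)
g = -⅔ (g = -⅔ + (1 - 1)²/6 = -⅔ + (⅙)*0² = -⅔ + (⅙)*0 = -⅔ + 0 = -⅔ ≈ -0.66667)
(U(-12) + g)*123 = ((2 + 2*(-12)²) - ⅔)*123 = ((2 + 2*144) - ⅔)*123 = ((2 + 288) - ⅔)*123 = (290 - ⅔)*123 = (868/3)*123 = 35588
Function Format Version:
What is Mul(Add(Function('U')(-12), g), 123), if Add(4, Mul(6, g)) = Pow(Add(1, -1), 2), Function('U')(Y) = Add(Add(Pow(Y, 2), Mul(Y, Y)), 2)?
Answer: 35588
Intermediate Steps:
Function('U')(Y) = Add(2, Mul(2, Pow(Y, 2))) (Function('U')(Y) = Add(Add(Pow(Y, 2), Pow(Y, 2)), 2) = Add(Mul(2, Pow(Y, 2)), 2) = Add(2, Mul(2, Pow(Y, 2))))
g = Rational(-2, 3) (g = Add(Rational(-2, 3), Mul(Rational(1, 6), Pow(Add(1, -1), 2))) = Add(Rational(-2, 3), Mul(Rational(1, 6), Pow(0, 2))) = Add(Rational(-2, 3), Mul(Rational(1, 6), 0)) = Add(Rational(-2, 3), 0) = Rational(-2, 3) ≈ -0.66667)
Mul(Add(Function('U')(-12), g), 123) = Mul(Add(Add(2, Mul(2, Pow(-12, 2))), Rational(-2, 3)), 123) = Mul(Add(Add(2, Mul(2, 144)), Rational(-2, 3)), 123) = Mul(Add(Add(2, 288), Rational(-2, 3)), 123) = Mul(Add(290, Rational(-2, 3)), 123) = Mul(Rational(868, 3), 123) = 35588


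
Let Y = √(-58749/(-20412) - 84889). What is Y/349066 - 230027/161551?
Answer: -13531/9503 + I*√12128868633/131946948 ≈ -1.4239 + 0.00083466*I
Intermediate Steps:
Y = I*√12128868633/378 (Y = √(-58749*(-1/20412) - 84889) = √(19583/6804 - 84889) = √(-577565173/6804) = I*√12128868633/378 ≈ 291.35*I)
Y/349066 - 230027/161551 = (I*√12128868633/378)/349066 - 230027/161551 = (I*√12128868633/378)*(1/349066) - 230027*1/161551 = I*√12128868633/131946948 - 13531/9503 = -13531/9503 + I*√12128868633/131946948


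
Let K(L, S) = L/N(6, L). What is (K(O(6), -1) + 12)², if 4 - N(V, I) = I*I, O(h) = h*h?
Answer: 14953689/104329 ≈ 143.33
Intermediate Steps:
O(h) = h²
N(V, I) = 4 - I² (N(V, I) = 4 - I*I = 4 - I²)
K(L, S) = L/(4 - L²)
(K(O(6), -1) + 12)² = (-1*6²/(-4 + (6²)²) + 12)² = (-1*36/(-4 + 36²) + 12)² = (-1*36/(-4 + 1296) + 12)² = (-1*36/1292 + 12)² = (-1*36*1/1292 + 12)² = (-9/323 + 12)² = (3867/323)² = 14953689/104329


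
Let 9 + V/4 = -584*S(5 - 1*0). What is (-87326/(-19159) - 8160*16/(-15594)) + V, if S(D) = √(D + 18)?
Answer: -49944894/2164967 - 2336*√23 ≈ -11226.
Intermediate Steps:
S(D) = √(18 + D)
V = -36 - 2336*√23 (V = -36 + 4*(-584*√(18 + (5 - 1*0))) = -36 + 4*(-584*√(18 + (5 + 0))) = -36 + 4*(-584*√(18 + 5)) = -36 + 4*(-584*√23) = -36 - 2336*√23 ≈ -11239.)
(-87326/(-19159) - 8160*16/(-15594)) + V = (-87326/(-19159) - 8160*16/(-15594)) + (-36 - 2336*√23) = (-87326*(-1/19159) - 130560*(-1/15594)) + (-36 - 2336*√23) = (87326/19159 + 21760/2599) + (-36 - 2336*√23) = 27993918/2164967 + (-36 - 2336*√23) = -49944894/2164967 - 2336*√23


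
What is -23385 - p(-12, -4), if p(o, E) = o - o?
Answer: -23385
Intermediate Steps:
p(o, E) = 0
-23385 - p(-12, -4) = -23385 - 1*0 = -23385 + 0 = -23385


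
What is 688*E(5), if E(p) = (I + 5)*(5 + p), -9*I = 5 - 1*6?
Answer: 316480/9 ≈ 35164.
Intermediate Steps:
I = 1/9 (I = -(5 - 1*6)/9 = -(5 - 6)/9 = -1/9*(-1) = 1/9 ≈ 0.11111)
E(p) = 230/9 + 46*p/9 (E(p) = (1/9 + 5)*(5 + p) = 46*(5 + p)/9 = 230/9 + 46*p/9)
688*E(5) = 688*(230/9 + (46/9)*5) = 688*(230/9 + 230/9) = 688*(460/9) = 316480/9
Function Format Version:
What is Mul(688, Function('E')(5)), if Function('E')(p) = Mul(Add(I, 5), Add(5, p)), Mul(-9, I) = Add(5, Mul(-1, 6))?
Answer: Rational(316480, 9) ≈ 35164.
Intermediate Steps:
I = Rational(1, 9) (I = Mul(Rational(-1, 9), Add(5, Mul(-1, 6))) = Mul(Rational(-1, 9), Add(5, -6)) = Mul(Rational(-1, 9), -1) = Rational(1, 9) ≈ 0.11111)
Function('E')(p) = Add(Rational(230, 9), Mul(Rational(46, 9), p)) (Function('E')(p) = Mul(Add(Rational(1, 9), 5), Add(5, p)) = Mul(Rational(46, 9), Add(5, p)) = Add(Rational(230, 9), Mul(Rational(46, 9), p)))
Mul(688, Function('E')(5)) = Mul(688, Add(Rational(230, 9), Mul(Rational(46, 9), 5))) = Mul(688, Add(Rational(230, 9), Rational(230, 9))) = Mul(688, Rational(460, 9)) = Rational(316480, 9)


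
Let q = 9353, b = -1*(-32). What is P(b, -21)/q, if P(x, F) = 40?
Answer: 40/9353 ≈ 0.0042767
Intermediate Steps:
b = 32
P(b, -21)/q = 40/9353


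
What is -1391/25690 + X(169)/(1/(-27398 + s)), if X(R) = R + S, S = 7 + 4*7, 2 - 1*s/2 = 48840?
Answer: -655482817631/25690 ≈ -2.5515e+7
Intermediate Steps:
s = -97676 (s = 4 - 2*48840 = 4 - 97680 = -97676)
S = 35 (S = 7 + 28 = 35)
X(R) = 35 + R (X(R) = R + 35 = 35 + R)
-1391/25690 + X(169)/(1/(-27398 + s)) = -1391/25690 + (35 + 169)/(1/(-27398 - 97676)) = -1391*1/25690 + 204/(1/(-125074)) = -1391/25690 + 204/(-1/125074) = -1391/25690 + 204*(-125074) = -1391/25690 - 25515096 = -655482817631/25690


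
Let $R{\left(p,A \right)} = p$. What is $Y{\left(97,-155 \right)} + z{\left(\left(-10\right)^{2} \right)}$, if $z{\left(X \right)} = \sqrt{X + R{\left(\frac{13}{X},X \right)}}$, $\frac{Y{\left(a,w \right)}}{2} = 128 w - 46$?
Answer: $-39772 + \frac{\sqrt{10013}}{10} \approx -39762.0$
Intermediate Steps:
$Y{\left(a,w \right)} = -92 + 256 w$ ($Y{\left(a,w \right)} = 2 \left(128 w - 46\right) = 2 \left(-46 + 128 w\right) = -92 + 256 w$)
$z{\left(X \right)} = \sqrt{X + \frac{13}{X}}$
$Y{\left(97,-155 \right)} + z{\left(\left(-10\right)^{2} \right)} = \left(-92 + 256 \left(-155\right)\right) + \sqrt{\left(-10\right)^{2} + \frac{13}{\left(-10\right)^{2}}} = \left(-92 - 39680\right) + \sqrt{100 + \frac{13}{100}} = -39772 + \sqrt{100 + 13 \cdot \frac{1}{100}} = -39772 + \sqrt{100 + \frac{13}{100}} = -39772 + \sqrt{\frac{10013}{100}} = -39772 + \frac{\sqrt{10013}}{10}$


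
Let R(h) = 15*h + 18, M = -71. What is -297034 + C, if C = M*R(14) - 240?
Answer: -313462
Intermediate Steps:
R(h) = 18 + 15*h
C = -16428 (C = -71*(18 + 15*14) - 240 = -71*(18 + 210) - 240 = -71*228 - 240 = -16188 - 240 = -16428)
-297034 + C = -297034 - 16428 = -313462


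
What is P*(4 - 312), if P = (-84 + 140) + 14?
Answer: -21560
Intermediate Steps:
P = 70 (P = 56 + 14 = 70)
P*(4 - 312) = 70*(4 - 312) = 70*(-308) = -21560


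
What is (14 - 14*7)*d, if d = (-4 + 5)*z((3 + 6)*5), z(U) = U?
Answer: -3780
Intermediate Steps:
d = 45 (d = (-4 + 5)*((3 + 6)*5) = 1*(9*5) = 1*45 = 45)
(14 - 14*7)*d = (14 - 14*7)*45 = (14 - 98)*45 = -84*45 = -3780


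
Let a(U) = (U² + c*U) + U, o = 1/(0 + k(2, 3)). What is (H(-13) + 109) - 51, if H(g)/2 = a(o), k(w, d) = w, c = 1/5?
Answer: 597/10 ≈ 59.700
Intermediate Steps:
c = ⅕ ≈ 0.20000
o = ½ (o = 1/(0 + 2) = 1/2 = ½ ≈ 0.50000)
a(U) = U² + 6*U/5 (a(U) = (U² + U/5) + U = U² + 6*U/5)
H(g) = 17/10 (H(g) = 2*((⅕)*(½)*(6 + 5*(½))) = 2*((⅕)*(½)*(6 + 5/2)) = 2*((⅕)*(½)*(17/2)) = 2*(17/20) = 17/10)
(H(-13) + 109) - 51 = (17/10 + 109) - 51 = 1107/10 - 51 = 597/10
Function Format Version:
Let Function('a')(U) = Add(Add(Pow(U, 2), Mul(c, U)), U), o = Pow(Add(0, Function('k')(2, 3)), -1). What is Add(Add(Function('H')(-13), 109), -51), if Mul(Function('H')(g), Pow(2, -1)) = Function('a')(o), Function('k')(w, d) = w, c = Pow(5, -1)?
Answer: Rational(597, 10) ≈ 59.700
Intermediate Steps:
c = Rational(1, 5) ≈ 0.20000
o = Rational(1, 2) (o = Pow(Add(0, 2), -1) = Pow(2, -1) = Rational(1, 2) ≈ 0.50000)
Function('a')(U) = Add(Pow(U, 2), Mul(Rational(6, 5), U)) (Function('a')(U) = Add(Add(Pow(U, 2), Mul(Rational(1, 5), U)), U) = Add(Pow(U, 2), Mul(Rational(6, 5), U)))
Function('H')(g) = Rational(17, 10) (Function('H')(g) = Mul(2, Mul(Rational(1, 5), Rational(1, 2), Add(6, Mul(5, Rational(1, 2))))) = Mul(2, Mul(Rational(1, 5), Rational(1, 2), Add(6, Rational(5, 2)))) = Mul(2, Mul(Rational(1, 5), Rational(1, 2), Rational(17, 2))) = Mul(2, Rational(17, 20)) = Rational(17, 10))
Add(Add(Function('H')(-13), 109), -51) = Add(Add(Rational(17, 10), 109), -51) = Add(Rational(1107, 10), -51) = Rational(597, 10)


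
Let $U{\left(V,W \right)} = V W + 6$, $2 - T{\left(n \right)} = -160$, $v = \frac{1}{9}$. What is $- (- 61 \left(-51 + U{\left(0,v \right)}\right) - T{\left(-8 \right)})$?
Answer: $-2583$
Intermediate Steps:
$v = \frac{1}{9} \approx 0.11111$
$T{\left(n \right)} = 162$ ($T{\left(n \right)} = 2 - -160 = 2 + 160 = 162$)
$U{\left(V,W \right)} = 6 + V W$
$- (- 61 \left(-51 + U{\left(0,v \right)}\right) - T{\left(-8 \right)}) = - (- 61 \left(-51 + \left(6 + 0 \cdot \frac{1}{9}\right)\right) - 162) = - (- 61 \left(-51 + \left(6 + 0\right)\right) - 162) = - (- 61 \left(-51 + 6\right) - 162) = - (\left(-61\right) \left(-45\right) - 162) = - (2745 - 162) = \left(-1\right) 2583 = -2583$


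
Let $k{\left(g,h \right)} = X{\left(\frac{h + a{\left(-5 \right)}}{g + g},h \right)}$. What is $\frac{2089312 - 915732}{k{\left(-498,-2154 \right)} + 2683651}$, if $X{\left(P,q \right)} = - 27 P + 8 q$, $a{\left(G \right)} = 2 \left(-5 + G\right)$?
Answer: $\frac{194814280}{442615771} \approx 0.44014$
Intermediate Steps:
$a{\left(G \right)} = -10 + 2 G$
$k{\left(g,h \right)} = 8 h - \frac{27 \left(-20 + h\right)}{2 g}$ ($k{\left(g,h \right)} = - 27 \frac{h + \left(-10 + 2 \left(-5\right)\right)}{g + g} + 8 h = - 27 \frac{h - 20}{2 g} + 8 h = - 27 \left(h - 20\right) \frac{1}{2 g} + 8 h = - 27 \left(-20 + h\right) \frac{1}{2 g} + 8 h = - 27 \frac{-20 + h}{2 g} + 8 h = - \frac{27 \left(-20 + h\right)}{2 g} + 8 h = 8 h - \frac{27 \left(-20 + h\right)}{2 g}$)
$\frac{2089312 - 915732}{k{\left(-498,-2154 \right)} + 2683651} = \frac{2089312 - 915732}{\frac{540 - -58158 + 16 \left(-498\right) \left(-2154\right)}{2 \left(-498\right)} + 2683651} = \frac{1173580}{\frac{1}{2} \left(- \frac{1}{498}\right) \left(540 + 58158 + 17163072\right) + 2683651} = \frac{1173580}{\frac{1}{2} \left(- \frac{1}{498}\right) 17221770 + 2683651} = \frac{1173580}{- \frac{2870295}{166} + 2683651} = \frac{1173580}{\frac{442615771}{166}} = 1173580 \cdot \frac{166}{442615771} = \frac{194814280}{442615771}$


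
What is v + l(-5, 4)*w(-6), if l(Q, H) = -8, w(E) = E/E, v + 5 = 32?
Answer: 19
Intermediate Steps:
v = 27 (v = -5 + 32 = 27)
w(E) = 1
v + l(-5, 4)*w(-6) = 27 - 8*1 = 27 - 8 = 19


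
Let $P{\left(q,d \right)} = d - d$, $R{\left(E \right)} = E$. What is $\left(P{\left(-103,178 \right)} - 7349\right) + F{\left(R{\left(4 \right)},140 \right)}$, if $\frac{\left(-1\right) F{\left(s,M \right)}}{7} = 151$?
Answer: $-8406$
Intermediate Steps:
$P{\left(q,d \right)} = 0$
$F{\left(s,M \right)} = -1057$ ($F{\left(s,M \right)} = \left(-7\right) 151 = -1057$)
$\left(P{\left(-103,178 \right)} - 7349\right) + F{\left(R{\left(4 \right)},140 \right)} = \left(0 - 7349\right) - 1057 = -7349 - 1057 = -8406$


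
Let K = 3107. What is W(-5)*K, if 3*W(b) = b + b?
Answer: -31070/3 ≈ -10357.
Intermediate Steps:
W(b) = 2*b/3 (W(b) = (b + b)/3 = (2*b)/3 = 2*b/3)
W(-5)*K = ((⅔)*(-5))*3107 = -10/3*3107 = -31070/3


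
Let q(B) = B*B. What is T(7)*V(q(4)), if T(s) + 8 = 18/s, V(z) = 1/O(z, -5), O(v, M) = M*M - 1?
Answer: -19/84 ≈ -0.22619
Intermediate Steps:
O(v, M) = -1 + M**2 (O(v, M) = M**2 - 1 = -1 + M**2)
q(B) = B**2
V(z) = 1/24 (V(z) = 1/(-1 + (-5)**2) = 1/(-1 + 25) = 1/24)
T(s) = -8 + 18/s
T(7)*V(q(4)) = (-8 + 18/7)*(1/24) = -38/7*1/24 = -19/84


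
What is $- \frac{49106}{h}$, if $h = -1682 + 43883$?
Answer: $- \frac{49106}{42201} \approx -1.1636$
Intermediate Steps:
$h = 42201$
$- \frac{49106}{h} = - \frac{49106}{42201}$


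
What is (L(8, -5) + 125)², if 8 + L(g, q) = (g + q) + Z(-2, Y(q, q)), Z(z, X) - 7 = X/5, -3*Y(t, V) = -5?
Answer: 145924/9 ≈ 16214.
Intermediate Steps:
Y(t, V) = 5/3 (Y(t, V) = -⅓*(-5) = 5/3)
Z(z, X) = 7 + X/5
L(g, q) = -⅔ + g + q (L(g, q) = -8 + ((g + q) + (7 + (⅕)*(5/3))) = -8 + ((g + q) + (7 + ⅓)) = -8 + ((g + q) + 22/3) = -8 + (22/3 + g + q) = -⅔ + g + q)
(L(8, -5) + 125)² = ((-⅔ + 8 - 5) + 125)² = (7/3 + 125)² = (382/3)² = 145924/9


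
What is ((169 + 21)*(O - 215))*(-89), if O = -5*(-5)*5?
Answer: 1521900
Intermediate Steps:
O = 125 (O = 25*5 = 125)
((169 + 21)*(O - 215))*(-89) = ((169 + 21)*(125 - 215))*(-89) = (190*(-90))*(-89) = -17100*(-89) = 1521900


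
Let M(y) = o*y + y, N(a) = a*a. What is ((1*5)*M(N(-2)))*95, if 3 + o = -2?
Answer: -7600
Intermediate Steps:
N(a) = a**2
o = -5 (o = -3 - 2 = -5)
M(y) = -4*y (M(y) = -5*y + y = -4*y)
((1*5)*M(N(-2)))*95 = ((1*5)*(-4*(-2)**2))*95 = (5*(-4*4))*95 = (5*(-16))*95 = -80*95 = -7600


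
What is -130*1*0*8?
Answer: 0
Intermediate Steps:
-130*1*0*8 = -0*8 = -130*0 = 0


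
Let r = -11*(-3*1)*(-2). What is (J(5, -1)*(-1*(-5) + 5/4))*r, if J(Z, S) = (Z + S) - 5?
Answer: 825/2 ≈ 412.50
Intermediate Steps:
r = -66 (r = -(-33)*(-2) = -11*6 = -66)
J(Z, S) = -5 + S + Z (J(Z, S) = (S + Z) - 5 = -5 + S + Z)
(J(5, -1)*(-1*(-5) + 5/4))*r = ((-5 - 1 + 5)*(-1*(-5) + 5/4))*(-66) = -(5 + 5*(¼))*(-66) = -(5 + 5/4)*(-66) = -1*25/4*(-66) = -25/4*(-66) = 825/2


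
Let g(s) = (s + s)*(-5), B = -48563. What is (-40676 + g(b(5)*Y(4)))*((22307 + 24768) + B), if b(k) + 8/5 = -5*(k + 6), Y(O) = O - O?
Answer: 60525888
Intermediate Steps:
Y(O) = 0
b(k) = -158/5 - 5*k (b(k) = -8/5 - 5*(k + 6) = -8/5 - 5*(6 + k) = -8/5 + (-30 - 5*k) = -158/5 - 5*k)
g(s) = -10*s (g(s) = (2*s)*(-5) = -10*s)
(-40676 + g(b(5)*Y(4)))*((22307 + 24768) + B) = (-40676 - 10*(-158/5 - 5*5)*0)*((22307 + 24768) - 48563) = (-40676 - 10*(-158/5 - 25)*0)*(47075 - 48563) = (-40676 - (-566)*0)*(-1488) = (-40676 - 10*0)*(-1488) = (-40676 + 0)*(-1488) = -40676*(-1488) = 60525888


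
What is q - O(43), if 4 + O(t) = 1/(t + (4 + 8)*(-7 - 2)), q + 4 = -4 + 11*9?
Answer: 6176/65 ≈ 95.015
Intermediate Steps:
q = 91 (q = -4 + (-4 + 11*9) = -4 + (-4 + 99) = -4 + 95 = 91)
O(t) = -4 + 1/(-108 + t) (O(t) = -4 + 1/(t + (4 + 8)*(-7 - 2)) = -4 + 1/(t + 12*(-9)) = -4 + 1/(t - 108) = -4 + 1/(-108 + t))
q - O(43) = 91 - (433 - 4*43)/(-108 + 43) = 91 - (433 - 172)/(-65) = 91 - (-1)*261/65 = 91 - 1*(-261/65) = 91 + 261/65 = 6176/65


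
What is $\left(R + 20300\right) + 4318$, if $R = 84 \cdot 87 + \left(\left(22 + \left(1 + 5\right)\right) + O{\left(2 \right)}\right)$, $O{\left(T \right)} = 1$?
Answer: $31955$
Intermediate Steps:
$R = 7337$ ($R = 84 \cdot 87 + \left(\left(22 + \left(1 + 5\right)\right) + 1\right) = 7308 + \left(\left(22 + 6\right) + 1\right) = 7308 + \left(28 + 1\right) = 7308 + 29 = 7337$)
$\left(R + 20300\right) + 4318 = \left(7337 + 20300\right) + 4318 = 27637 + 4318 = 31955$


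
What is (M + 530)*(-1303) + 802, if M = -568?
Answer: 50316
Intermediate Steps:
(M + 530)*(-1303) + 802 = (-568 + 530)*(-1303) + 802 = -38*(-1303) + 802 = 49514 + 802 = 50316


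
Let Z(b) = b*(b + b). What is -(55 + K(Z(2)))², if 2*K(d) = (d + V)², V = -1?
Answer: -25281/4 ≈ -6320.3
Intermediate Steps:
Z(b) = 2*b² (Z(b) = b*(2*b) = 2*b²)
K(d) = (-1 + d)²/2 (K(d) = (d - 1)²/2 = (-1 + d)²/2)
-(55 + K(Z(2)))² = -(55 + (-1 + 2*2²)²/2)² = -(55 + (-1 + 2*4)²/2)² = -(55 + (-1 + 8)²/2)² = -(55 + (½)*7²)² = -(55 + (½)*49)² = -(55 + 49/2)² = -(159/2)² = -1*25281/4 = -25281/4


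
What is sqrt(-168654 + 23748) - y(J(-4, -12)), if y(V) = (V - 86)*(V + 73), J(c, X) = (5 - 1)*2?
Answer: 6318 + I*sqrt(144906) ≈ 6318.0 + 380.67*I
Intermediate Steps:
J(c, X) = 8 (J(c, X) = 4*2 = 8)
y(V) = (-86 + V)*(73 + V)
sqrt(-168654 + 23748) - y(J(-4, -12)) = sqrt(-168654 + 23748) - (-6278 + 8**2 - 13*8) = sqrt(-144906) - (-6278 + 64 - 104) = I*sqrt(144906) - 1*(-6318) = I*sqrt(144906) + 6318 = 6318 + I*sqrt(144906)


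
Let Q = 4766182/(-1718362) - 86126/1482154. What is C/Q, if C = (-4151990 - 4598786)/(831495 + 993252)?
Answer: 2785893888054214556/1645057630689813135 ≈ 1.6935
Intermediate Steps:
Q = -1803052840410/636719277937 (Q = 4766182*(-1/1718362) - 86126*1/1482154 = -2383091/859181 - 43063/741077 = -1803052840410/636719277937 ≈ -2.8318)
C = -8750776/1824747 ≈ -4.7956
C/Q = -8750776/(1824747*(-1803052840410/636719277937)) = -8750776/1824747*(-636719277937/1803052840410) = 2785893888054214556/1645057630689813135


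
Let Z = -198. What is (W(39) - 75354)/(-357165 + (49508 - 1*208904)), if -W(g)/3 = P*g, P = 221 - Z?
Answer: 41459/172187 ≈ 0.24078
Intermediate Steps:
P = 419 (P = 221 - 1*(-198) = 221 + 198 = 419)
W(g) = -1257*g
(W(39) - 75354)/(-357165 + (49508 - 1*208904)) = (-1257*39 - 75354)/(-357165 + (49508 - 1*208904)) = (-49023 - 75354)/(-357165 + (49508 - 208904)) = -124377/(-357165 - 159396) = -124377/(-516561) = -124377*(-1/516561) = 41459/172187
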